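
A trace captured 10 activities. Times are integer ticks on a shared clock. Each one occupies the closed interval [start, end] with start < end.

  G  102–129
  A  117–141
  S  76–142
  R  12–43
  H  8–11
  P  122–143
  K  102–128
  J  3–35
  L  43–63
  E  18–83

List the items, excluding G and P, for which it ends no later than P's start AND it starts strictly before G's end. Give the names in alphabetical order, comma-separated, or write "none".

Conditions: its end is no later than P's start (X.end <= 122) AND its start is strictly before G's end (X.start < 129).
A: end 141 <= 122? ✗; start 117 < 129? ✓ → no.
E: end 83 <= 122? ✓; start 18 < 129? ✓ → yes.
H: end 11 <= 122? ✓; start 8 < 129? ✓ → yes.
J: end 35 <= 122? ✓; start 3 < 129? ✓ → yes.
K: end 128 <= 122? ✗; start 102 < 129? ✓ → no.
L: end 63 <= 122? ✓; start 43 < 129? ✓ → yes.
R: end 43 <= 122? ✓; start 12 < 129? ✓ → yes.
S: end 142 <= 122? ✗; start 76 < 129? ✓ → no.
Result: E, H, J, L, R.

E, H, J, L, R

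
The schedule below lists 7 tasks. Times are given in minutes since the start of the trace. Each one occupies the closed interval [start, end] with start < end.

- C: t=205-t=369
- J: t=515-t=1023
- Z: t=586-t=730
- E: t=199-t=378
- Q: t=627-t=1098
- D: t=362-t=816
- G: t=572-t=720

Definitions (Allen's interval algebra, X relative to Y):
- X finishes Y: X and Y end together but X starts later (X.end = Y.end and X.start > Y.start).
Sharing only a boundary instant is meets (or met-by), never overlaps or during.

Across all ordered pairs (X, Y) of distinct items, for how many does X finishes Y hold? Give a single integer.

0

Checking all 42 ordered pairs for relation 'finishes'; matching pairs in alphabetical order:
No pair satisfies it.
Count: 0.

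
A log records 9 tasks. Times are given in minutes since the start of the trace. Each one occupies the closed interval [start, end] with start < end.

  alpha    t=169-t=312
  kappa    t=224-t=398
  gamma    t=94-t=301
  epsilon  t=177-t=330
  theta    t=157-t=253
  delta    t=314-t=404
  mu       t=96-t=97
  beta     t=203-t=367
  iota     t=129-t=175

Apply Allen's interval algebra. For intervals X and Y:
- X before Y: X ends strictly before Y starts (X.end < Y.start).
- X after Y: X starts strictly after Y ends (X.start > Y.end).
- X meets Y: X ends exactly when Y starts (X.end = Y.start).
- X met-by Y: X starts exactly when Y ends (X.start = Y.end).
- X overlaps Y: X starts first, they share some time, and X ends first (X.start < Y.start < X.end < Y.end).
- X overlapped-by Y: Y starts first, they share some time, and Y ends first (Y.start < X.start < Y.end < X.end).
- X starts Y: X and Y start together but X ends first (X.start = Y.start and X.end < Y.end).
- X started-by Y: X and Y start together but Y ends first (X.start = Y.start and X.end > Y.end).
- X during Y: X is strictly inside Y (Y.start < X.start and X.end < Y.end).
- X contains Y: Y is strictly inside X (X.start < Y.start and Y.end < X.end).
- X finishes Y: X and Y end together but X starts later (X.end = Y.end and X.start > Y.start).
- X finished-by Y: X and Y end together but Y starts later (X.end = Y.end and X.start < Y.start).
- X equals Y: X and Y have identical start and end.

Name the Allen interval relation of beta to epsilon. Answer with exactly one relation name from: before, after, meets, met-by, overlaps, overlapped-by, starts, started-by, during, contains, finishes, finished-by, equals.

beta = [t=203, t=367]; epsilon = [t=177, t=330].
Compare endpoints: beta.start > epsilon.start, beta.start < epsilon.end, beta.end > epsilon.start, beta.end > epsilon.end.
That pattern is 'overlapped-by'.

overlapped-by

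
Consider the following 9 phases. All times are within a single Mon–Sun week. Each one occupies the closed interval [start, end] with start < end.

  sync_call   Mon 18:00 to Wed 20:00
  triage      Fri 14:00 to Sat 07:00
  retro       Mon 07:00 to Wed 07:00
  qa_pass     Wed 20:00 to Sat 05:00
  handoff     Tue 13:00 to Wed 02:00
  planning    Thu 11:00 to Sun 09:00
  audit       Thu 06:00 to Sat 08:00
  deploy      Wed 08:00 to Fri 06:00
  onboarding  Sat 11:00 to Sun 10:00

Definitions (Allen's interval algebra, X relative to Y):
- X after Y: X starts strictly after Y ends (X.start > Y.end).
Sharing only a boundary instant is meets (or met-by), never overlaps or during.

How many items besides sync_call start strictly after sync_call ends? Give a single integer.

4

Target sync_call = [Mon 18:00, Wed 20:00].
audit [Thu 06:00, Sat 08:00] → after → counts.
deploy [Wed 08:00, Fri 06:00] → overlapped-by → no.
handoff [Tue 13:00, Wed 02:00] → during → no.
onboarding [Sat 11:00, Sun 10:00] → after → counts.
planning [Thu 11:00, Sun 09:00] → after → counts.
qa_pass [Wed 20:00, Sat 05:00] → met-by → no.
retro [Mon 07:00, Wed 07:00] → overlaps → no.
triage [Fri 14:00, Sat 07:00] → after → counts.
Total: 4.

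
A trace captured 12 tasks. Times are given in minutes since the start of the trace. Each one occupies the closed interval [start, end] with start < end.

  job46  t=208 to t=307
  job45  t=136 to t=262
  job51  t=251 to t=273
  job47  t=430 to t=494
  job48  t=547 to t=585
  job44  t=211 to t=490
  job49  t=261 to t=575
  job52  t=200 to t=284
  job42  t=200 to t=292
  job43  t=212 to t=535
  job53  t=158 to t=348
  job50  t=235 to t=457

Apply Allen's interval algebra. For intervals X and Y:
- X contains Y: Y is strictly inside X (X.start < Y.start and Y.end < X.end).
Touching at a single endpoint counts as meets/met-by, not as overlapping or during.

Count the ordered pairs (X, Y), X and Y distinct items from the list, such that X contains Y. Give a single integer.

14

Checking all 132 ordered pairs for relation 'contains'; matching pairs in alphabetical order:
(job42, job51): job42 contains job51 ✓
(job43, job47): job43 contains job47 ✓
(job43, job50): job43 contains job50 ✓
(job43, job51): job43 contains job51 ✓
(job44, job50): job44 contains job50 ✓
(job44, job51): job44 contains job51 ✓
(job46, job51): job46 contains job51 ✓
(job49, job47): job49 contains job47 ✓
(job50, job51): job50 contains job51 ✓
(job52, job51): job52 contains job51 ✓
(job53, job42): job53 contains job42 ✓
(job53, job46): job53 contains job46 ✓
(job53, job51): job53 contains job51 ✓
(job53, job52): job53 contains job52 ✓
Count: 14.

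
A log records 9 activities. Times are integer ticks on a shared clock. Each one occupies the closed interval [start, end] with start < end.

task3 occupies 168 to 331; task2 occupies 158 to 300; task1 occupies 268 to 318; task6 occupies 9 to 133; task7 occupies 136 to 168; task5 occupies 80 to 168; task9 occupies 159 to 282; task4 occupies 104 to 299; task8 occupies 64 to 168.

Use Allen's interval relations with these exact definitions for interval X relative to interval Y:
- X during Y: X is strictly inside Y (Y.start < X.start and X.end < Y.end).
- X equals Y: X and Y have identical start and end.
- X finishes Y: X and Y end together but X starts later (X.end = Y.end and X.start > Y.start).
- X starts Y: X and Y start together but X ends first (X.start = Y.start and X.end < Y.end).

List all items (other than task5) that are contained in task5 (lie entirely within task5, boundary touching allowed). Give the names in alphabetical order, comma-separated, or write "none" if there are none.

task7

Target task5 = [80, 168].
task1 [268, 318] → after → no.
task2 [158, 300] → overlapped-by → no.
task3 [168, 331] → met-by → no.
task4 [104, 299] → overlapped-by → no.
task6 [9, 133] → overlaps → no.
task7 [136, 168] → finishes → yes.
task8 [64, 168] → finished-by → no.
task9 [159, 282] → overlapped-by → no.
Result: task7.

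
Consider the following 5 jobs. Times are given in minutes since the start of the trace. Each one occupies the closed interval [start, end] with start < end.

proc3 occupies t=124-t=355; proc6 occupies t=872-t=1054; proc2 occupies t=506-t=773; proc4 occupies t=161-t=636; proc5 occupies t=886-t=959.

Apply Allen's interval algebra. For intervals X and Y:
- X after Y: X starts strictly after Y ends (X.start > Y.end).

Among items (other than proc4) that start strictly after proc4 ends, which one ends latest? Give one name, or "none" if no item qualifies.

proc6

Target proc4 = [t=161, t=636].
proc2 [t=506, t=773] → overlapped-by → excluded.
proc3 [t=124, t=355] → overlaps → excluded.
proc5 [t=886, t=959] → after → candidate.
proc6 [t=872, t=1054] → after → candidate.
Among candidates, latest end is t=1054 → proc6.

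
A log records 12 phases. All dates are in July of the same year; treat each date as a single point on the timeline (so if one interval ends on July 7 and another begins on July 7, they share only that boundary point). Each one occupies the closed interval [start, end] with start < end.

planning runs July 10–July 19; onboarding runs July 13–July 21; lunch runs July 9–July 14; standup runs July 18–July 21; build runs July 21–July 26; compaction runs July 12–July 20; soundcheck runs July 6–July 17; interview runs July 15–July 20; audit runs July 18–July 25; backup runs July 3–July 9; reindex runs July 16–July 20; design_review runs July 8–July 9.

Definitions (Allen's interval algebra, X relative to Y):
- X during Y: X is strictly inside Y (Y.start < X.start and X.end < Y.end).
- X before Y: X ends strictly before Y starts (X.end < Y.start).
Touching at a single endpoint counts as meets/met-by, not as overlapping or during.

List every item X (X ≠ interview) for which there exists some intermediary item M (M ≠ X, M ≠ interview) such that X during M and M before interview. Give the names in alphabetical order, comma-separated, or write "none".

Target interview = [July 15, July 20].
Intermediaries M with M before interview: backup, design_review, lunch.
Via backup — items with X during backup: none.
Via design_review — items with X during design_review: none.
Via lunch — items with X during lunch: none.
Union: none.

none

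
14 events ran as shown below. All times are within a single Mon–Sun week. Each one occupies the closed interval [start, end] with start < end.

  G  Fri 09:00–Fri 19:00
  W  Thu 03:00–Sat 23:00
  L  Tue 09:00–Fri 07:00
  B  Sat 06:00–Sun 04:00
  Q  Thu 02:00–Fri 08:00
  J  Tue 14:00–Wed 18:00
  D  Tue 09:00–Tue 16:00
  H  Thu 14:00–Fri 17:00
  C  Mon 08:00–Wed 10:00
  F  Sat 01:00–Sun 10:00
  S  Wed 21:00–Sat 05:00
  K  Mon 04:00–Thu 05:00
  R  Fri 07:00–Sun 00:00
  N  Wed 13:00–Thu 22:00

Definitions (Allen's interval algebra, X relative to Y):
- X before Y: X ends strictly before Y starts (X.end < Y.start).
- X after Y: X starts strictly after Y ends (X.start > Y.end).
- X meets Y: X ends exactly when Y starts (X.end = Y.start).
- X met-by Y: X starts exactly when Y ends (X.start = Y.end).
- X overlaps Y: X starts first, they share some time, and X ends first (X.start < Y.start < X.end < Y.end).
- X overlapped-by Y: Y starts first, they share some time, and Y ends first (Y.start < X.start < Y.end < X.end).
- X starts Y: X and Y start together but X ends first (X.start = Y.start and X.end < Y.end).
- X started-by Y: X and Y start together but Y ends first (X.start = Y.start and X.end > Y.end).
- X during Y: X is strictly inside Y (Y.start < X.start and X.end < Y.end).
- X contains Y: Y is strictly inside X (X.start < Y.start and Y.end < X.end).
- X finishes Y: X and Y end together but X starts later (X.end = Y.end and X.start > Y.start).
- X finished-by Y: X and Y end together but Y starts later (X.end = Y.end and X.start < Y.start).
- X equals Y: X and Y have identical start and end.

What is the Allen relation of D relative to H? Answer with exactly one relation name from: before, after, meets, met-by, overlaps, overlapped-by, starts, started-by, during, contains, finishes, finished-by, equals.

before

D = [Tue 09:00, Tue 16:00]; H = [Thu 14:00, Fri 17:00].
Compare endpoints: D.start < H.start, D.start < H.end, D.end < H.start, D.end < H.end.
That pattern is 'before'.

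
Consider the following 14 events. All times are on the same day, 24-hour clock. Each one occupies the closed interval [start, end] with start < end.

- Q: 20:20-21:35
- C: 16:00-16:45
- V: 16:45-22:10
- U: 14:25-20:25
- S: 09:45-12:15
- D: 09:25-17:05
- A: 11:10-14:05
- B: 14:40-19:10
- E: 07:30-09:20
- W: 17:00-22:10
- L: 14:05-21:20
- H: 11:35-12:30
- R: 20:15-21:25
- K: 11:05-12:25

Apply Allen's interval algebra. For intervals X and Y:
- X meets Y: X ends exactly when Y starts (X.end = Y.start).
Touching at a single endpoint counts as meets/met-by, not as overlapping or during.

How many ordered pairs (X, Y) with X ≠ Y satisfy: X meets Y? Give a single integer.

Checking all 182 ordered pairs for relation 'meets'; matching pairs in alphabetical order:
(A, L): A meets L ✓
(C, V): C meets V ✓
Count: 2.

2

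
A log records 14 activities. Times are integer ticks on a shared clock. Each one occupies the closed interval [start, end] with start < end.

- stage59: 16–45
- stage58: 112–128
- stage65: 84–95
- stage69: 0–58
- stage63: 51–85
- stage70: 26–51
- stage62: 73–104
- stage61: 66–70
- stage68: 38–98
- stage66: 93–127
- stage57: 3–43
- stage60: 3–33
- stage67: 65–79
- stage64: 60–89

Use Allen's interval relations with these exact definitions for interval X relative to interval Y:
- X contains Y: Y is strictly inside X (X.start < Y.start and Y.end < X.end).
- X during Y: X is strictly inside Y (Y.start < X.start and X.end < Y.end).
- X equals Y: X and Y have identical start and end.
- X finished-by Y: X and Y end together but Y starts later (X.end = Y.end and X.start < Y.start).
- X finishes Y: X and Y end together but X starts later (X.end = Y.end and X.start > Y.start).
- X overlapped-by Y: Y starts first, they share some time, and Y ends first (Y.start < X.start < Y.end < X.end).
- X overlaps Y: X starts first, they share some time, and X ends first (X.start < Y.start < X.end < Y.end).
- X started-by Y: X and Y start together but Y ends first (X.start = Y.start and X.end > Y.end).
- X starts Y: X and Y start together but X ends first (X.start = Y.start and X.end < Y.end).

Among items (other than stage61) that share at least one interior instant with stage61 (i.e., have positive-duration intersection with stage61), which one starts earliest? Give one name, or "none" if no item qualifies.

stage68

Target stage61 = [66, 70].
stage57 [3, 43] → before → excluded.
stage58 [112, 128] → after → excluded.
stage59 [16, 45] → before → excluded.
stage60 [3, 33] → before → excluded.
stage62 [73, 104] → after → excluded.
stage63 [51, 85] → contains → candidate.
stage64 [60, 89] → contains → candidate.
stage65 [84, 95] → after → excluded.
stage66 [93, 127] → after → excluded.
stage67 [65, 79] → contains → candidate.
stage68 [38, 98] → contains → candidate.
stage69 [0, 58] → before → excluded.
stage70 [26, 51] → before → excluded.
Among candidates, earliest start is 38 → stage68.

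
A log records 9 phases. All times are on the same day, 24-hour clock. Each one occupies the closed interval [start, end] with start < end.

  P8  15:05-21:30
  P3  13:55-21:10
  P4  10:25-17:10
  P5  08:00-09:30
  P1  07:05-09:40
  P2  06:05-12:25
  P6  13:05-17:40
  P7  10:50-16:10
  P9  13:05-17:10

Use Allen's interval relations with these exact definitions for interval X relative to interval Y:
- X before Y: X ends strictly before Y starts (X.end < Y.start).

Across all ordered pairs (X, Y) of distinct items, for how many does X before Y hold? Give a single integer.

Checking all 72 ordered pairs for relation 'before'; matching pairs in alphabetical order:
(P1, P3): P1 before P3 ✓
(P1, P4): P1 before P4 ✓
(P1, P6): P1 before P6 ✓
(P1, P7): P1 before P7 ✓
(P1, P8): P1 before P8 ✓
(P1, P9): P1 before P9 ✓
(P2, P3): P2 before P3 ✓
(P2, P6): P2 before P6 ✓
(P2, P8): P2 before P8 ✓
(P2, P9): P2 before P9 ✓
(P5, P3): P5 before P3 ✓
(P5, P4): P5 before P4 ✓
(P5, P6): P5 before P6 ✓
(P5, P7): P5 before P7 ✓
(P5, P8): P5 before P8 ✓
(P5, P9): P5 before P9 ✓
Count: 16.

16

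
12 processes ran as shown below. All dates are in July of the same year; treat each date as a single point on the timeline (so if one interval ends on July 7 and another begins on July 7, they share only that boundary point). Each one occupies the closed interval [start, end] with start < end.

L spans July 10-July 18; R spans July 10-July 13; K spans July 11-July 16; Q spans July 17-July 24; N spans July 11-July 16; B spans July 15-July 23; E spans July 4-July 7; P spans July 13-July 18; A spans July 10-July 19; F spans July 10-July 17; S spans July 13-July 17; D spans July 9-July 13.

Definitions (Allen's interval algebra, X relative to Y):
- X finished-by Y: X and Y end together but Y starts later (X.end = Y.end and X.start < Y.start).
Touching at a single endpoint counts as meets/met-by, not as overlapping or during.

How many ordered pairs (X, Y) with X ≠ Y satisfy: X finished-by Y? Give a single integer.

Checking all 132 ordered pairs for relation 'finished-by'; matching pairs in alphabetical order:
(D, R): D finished-by R ✓
(F, S): F finished-by S ✓
(L, P): L finished-by P ✓
Count: 3.

3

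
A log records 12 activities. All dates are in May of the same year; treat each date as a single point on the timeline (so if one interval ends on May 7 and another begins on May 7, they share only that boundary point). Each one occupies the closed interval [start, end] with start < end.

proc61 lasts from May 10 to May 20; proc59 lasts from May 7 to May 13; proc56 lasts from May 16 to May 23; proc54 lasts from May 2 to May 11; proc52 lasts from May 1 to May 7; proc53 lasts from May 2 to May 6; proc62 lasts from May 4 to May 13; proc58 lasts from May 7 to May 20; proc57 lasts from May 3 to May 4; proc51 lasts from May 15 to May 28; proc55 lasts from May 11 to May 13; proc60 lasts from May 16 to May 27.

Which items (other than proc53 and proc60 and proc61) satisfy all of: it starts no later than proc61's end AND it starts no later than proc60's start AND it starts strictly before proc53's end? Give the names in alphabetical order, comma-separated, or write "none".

Conditions: its start is no later than proc61's end (X.start <= May 20) AND its start is no later than proc60's start (X.start <= May 16) AND its start is strictly before proc53's end (X.start < May 6).
proc51: start May 15 <= May 20? ✓; start May 15 <= May 16? ✓; start May 15 < May 6? ✗ → no.
proc52: start May 1 <= May 20? ✓; start May 1 <= May 16? ✓; start May 1 < May 6? ✓ → yes.
proc54: start May 2 <= May 20? ✓; start May 2 <= May 16? ✓; start May 2 < May 6? ✓ → yes.
proc55: start May 11 <= May 20? ✓; start May 11 <= May 16? ✓; start May 11 < May 6? ✗ → no.
proc56: start May 16 <= May 20? ✓; start May 16 <= May 16? ✓; start May 16 < May 6? ✗ → no.
proc57: start May 3 <= May 20? ✓; start May 3 <= May 16? ✓; start May 3 < May 6? ✓ → yes.
proc58: start May 7 <= May 20? ✓; start May 7 <= May 16? ✓; start May 7 < May 6? ✗ → no.
proc59: start May 7 <= May 20? ✓; start May 7 <= May 16? ✓; start May 7 < May 6? ✗ → no.
proc62: start May 4 <= May 20? ✓; start May 4 <= May 16? ✓; start May 4 < May 6? ✓ → yes.
Result: proc52, proc54, proc57, proc62.

proc52, proc54, proc57, proc62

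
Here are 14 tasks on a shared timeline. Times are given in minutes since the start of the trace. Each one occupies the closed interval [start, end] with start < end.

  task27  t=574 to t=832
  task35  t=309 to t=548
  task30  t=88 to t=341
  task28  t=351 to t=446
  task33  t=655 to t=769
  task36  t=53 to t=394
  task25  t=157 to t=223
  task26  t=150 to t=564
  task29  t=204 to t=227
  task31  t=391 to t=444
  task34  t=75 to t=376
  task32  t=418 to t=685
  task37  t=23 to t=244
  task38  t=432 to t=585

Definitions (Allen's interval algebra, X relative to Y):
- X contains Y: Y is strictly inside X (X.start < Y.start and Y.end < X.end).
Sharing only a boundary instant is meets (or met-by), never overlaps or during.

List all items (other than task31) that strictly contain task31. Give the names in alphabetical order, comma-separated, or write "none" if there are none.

task26, task28, task35

Target task31 = [t=391, t=444].
task25 [t=157, t=223] → before → no.
task26 [t=150, t=564] → contains → yes.
task27 [t=574, t=832] → after → no.
task28 [t=351, t=446] → contains → yes.
task29 [t=204, t=227] → before → no.
task30 [t=88, t=341] → before → no.
task32 [t=418, t=685] → overlapped-by → no.
task33 [t=655, t=769] → after → no.
task34 [t=75, t=376] → before → no.
task35 [t=309, t=548] → contains → yes.
task36 [t=53, t=394] → overlaps → no.
task37 [t=23, t=244] → before → no.
task38 [t=432, t=585] → overlapped-by → no.
Result: task26, task28, task35.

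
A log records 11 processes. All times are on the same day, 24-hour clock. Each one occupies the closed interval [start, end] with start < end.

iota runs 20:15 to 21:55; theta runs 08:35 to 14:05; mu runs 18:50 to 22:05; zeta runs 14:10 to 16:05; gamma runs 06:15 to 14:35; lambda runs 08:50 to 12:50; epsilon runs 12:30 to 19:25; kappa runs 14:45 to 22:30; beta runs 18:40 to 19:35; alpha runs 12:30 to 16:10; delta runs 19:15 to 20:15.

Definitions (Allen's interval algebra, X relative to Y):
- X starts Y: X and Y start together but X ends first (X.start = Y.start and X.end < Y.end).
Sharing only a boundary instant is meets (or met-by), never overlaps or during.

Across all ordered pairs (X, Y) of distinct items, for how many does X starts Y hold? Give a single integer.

1

Checking all 110 ordered pairs for relation 'starts'; matching pairs in alphabetical order:
(alpha, epsilon): alpha starts epsilon ✓
Count: 1.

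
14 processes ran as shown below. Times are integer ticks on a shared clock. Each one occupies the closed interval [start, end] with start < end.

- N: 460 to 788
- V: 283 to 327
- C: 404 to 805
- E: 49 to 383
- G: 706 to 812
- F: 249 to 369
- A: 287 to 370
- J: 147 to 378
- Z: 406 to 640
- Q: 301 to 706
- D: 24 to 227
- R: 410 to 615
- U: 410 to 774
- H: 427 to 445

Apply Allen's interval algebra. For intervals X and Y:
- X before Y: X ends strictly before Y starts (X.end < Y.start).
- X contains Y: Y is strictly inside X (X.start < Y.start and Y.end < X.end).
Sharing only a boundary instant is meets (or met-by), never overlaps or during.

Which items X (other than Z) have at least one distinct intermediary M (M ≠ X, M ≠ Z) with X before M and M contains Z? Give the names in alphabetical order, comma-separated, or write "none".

Target Z = [406, 640].
Intermediaries M with M contains Z: C, Q.
Via C — items with X before C: A, D, E, F, J, V.
Via Q — items with X before Q: D.
Union: A, D, E, F, J, V.

A, D, E, F, J, V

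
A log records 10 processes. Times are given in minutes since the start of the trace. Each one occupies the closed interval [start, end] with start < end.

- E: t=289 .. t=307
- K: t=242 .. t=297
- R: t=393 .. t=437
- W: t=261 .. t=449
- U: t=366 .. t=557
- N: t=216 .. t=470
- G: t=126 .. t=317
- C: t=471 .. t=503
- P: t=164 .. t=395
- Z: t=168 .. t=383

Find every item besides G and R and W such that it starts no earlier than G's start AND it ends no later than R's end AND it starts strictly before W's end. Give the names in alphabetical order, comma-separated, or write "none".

E, K, P, Z

Conditions: its start is no earlier than G's start (X.start >= t=126) AND its end is no later than R's end (X.end <= t=437) AND its start is strictly before W's end (X.start < t=449).
C: start t=471 >= t=126? ✓; end t=503 <= t=437? ✗; start t=471 < t=449? ✗ → no.
E: start t=289 >= t=126? ✓; end t=307 <= t=437? ✓; start t=289 < t=449? ✓ → yes.
K: start t=242 >= t=126? ✓; end t=297 <= t=437? ✓; start t=242 < t=449? ✓ → yes.
N: start t=216 >= t=126? ✓; end t=470 <= t=437? ✗; start t=216 < t=449? ✓ → no.
P: start t=164 >= t=126? ✓; end t=395 <= t=437? ✓; start t=164 < t=449? ✓ → yes.
U: start t=366 >= t=126? ✓; end t=557 <= t=437? ✗; start t=366 < t=449? ✓ → no.
Z: start t=168 >= t=126? ✓; end t=383 <= t=437? ✓; start t=168 < t=449? ✓ → yes.
Result: E, K, P, Z.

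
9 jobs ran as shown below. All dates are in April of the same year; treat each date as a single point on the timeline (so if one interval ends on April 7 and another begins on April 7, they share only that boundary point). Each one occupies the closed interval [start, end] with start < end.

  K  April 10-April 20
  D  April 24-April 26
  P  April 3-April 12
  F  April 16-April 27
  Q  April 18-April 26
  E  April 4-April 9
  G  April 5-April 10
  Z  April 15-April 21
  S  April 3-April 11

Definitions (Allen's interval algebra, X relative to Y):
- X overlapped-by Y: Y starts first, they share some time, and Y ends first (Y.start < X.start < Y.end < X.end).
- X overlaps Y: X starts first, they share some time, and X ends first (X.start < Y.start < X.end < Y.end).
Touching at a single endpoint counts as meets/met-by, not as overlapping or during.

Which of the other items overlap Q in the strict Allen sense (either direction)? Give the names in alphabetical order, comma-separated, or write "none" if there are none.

K, Z

Target Q = [April 18, April 26].
D [April 24, April 26] → finishes → no.
E [April 4, April 9] → before → no.
F [April 16, April 27] → contains → no.
G [April 5, April 10] → before → no.
K [April 10, April 20] → overlaps → yes.
P [April 3, April 12] → before → no.
S [April 3, April 11] → before → no.
Z [April 15, April 21] → overlaps → yes.
Result: K, Z.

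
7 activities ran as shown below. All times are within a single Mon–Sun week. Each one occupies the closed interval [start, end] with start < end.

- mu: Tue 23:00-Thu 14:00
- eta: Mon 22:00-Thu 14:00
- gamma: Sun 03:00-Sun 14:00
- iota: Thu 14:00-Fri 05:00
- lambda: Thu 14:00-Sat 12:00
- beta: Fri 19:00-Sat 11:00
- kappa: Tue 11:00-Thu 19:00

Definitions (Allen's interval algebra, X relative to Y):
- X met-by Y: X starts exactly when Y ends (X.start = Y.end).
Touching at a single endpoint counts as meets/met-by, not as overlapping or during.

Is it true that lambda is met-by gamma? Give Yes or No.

lambda = [Thu 14:00, Sat 12:00], gamma = [Sun 03:00, Sun 14:00].
Actual relation of lambda to gamma: before.
Asked whether 'met-by' holds → No.

No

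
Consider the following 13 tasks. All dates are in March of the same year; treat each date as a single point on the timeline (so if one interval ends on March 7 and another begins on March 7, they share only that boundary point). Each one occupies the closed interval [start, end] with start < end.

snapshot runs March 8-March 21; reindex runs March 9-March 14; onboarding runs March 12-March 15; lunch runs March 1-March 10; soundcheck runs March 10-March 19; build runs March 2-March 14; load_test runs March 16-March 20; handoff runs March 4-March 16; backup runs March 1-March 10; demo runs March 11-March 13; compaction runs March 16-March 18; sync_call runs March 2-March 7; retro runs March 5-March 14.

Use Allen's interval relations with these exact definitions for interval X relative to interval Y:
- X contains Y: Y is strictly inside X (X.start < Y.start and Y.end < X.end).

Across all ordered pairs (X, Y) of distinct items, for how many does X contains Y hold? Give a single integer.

18

Checking all 156 ordered pairs for relation 'contains'; matching pairs in alphabetical order:
(backup, sync_call): backup contains sync_call ✓
(build, demo): build contains demo ✓
(handoff, demo): handoff contains demo ✓
(handoff, onboarding): handoff contains onboarding ✓
(handoff, reindex): handoff contains reindex ✓
(handoff, retro): handoff contains retro ✓
(lunch, sync_call): lunch contains sync_call ✓
(reindex, demo): reindex contains demo ✓
(retro, demo): retro contains demo ✓
(snapshot, compaction): snapshot contains compaction ✓
(snapshot, demo): snapshot contains demo ✓
(snapshot, load_test): snapshot contains load_test ✓
(snapshot, onboarding): snapshot contains onboarding ✓
(snapshot, reindex): snapshot contains reindex ✓
(snapshot, soundcheck): snapshot contains soundcheck ✓
(soundcheck, compaction): soundcheck contains compaction ✓
(soundcheck, demo): soundcheck contains demo ✓
(soundcheck, onboarding): soundcheck contains onboarding ✓
Count: 18.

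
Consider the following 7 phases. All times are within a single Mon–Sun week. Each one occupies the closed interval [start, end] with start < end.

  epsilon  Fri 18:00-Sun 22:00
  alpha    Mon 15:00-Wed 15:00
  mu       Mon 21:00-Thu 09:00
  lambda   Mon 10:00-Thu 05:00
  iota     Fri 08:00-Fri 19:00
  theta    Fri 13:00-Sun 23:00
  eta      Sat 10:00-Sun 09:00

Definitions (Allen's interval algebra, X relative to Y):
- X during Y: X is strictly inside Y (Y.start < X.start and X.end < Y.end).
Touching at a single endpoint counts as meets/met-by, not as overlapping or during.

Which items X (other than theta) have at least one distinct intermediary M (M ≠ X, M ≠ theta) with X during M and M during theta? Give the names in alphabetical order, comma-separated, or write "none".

eta

Target theta = [Fri 13:00, Sun 23:00].
Intermediaries M with M during theta: epsilon, eta.
Via epsilon — items with X during epsilon: eta.
Via eta — items with X during eta: none.
Union: eta.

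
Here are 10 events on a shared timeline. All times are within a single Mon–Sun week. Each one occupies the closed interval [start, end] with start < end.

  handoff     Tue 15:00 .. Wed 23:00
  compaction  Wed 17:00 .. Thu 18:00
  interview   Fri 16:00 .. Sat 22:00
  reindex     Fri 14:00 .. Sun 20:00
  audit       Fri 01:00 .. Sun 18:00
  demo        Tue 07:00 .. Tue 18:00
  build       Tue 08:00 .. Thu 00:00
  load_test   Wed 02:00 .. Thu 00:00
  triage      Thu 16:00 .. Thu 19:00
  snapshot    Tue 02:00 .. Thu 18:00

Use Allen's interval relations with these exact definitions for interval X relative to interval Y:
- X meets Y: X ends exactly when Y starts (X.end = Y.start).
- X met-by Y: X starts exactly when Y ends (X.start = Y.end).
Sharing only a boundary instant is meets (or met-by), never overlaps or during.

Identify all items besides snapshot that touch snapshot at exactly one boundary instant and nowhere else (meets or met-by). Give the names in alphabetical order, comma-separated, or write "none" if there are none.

Target snapshot = [Tue 02:00, Thu 18:00].
audit [Fri 01:00, Sun 18:00] → after → no.
build [Tue 08:00, Thu 00:00] → during → no.
compaction [Wed 17:00, Thu 18:00] → finishes → no.
demo [Tue 07:00, Tue 18:00] → during → no.
handoff [Tue 15:00, Wed 23:00] → during → no.
interview [Fri 16:00, Sat 22:00] → after → no.
load_test [Wed 02:00, Thu 00:00] → during → no.
reindex [Fri 14:00, Sun 20:00] → after → no.
triage [Thu 16:00, Thu 19:00] → overlapped-by → no.
Result: none.

none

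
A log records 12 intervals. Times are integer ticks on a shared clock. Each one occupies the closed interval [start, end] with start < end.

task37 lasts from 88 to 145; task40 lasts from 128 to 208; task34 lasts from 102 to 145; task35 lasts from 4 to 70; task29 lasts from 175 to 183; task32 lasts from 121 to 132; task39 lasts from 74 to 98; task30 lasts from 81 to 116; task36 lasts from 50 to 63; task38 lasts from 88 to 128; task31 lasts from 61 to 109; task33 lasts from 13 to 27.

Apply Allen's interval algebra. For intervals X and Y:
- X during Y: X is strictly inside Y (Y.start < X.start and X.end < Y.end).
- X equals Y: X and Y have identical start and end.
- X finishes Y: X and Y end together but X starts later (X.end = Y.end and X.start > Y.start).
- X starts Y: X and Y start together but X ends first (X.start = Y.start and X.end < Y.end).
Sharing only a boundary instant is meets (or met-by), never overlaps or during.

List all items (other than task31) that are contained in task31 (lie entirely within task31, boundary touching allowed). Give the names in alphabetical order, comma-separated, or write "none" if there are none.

task39

Target task31 = [61, 109].
task29 [175, 183] → after → no.
task30 [81, 116] → overlapped-by → no.
task32 [121, 132] → after → no.
task33 [13, 27] → before → no.
task34 [102, 145] → overlapped-by → no.
task35 [4, 70] → overlaps → no.
task36 [50, 63] → overlaps → no.
task37 [88, 145] → overlapped-by → no.
task38 [88, 128] → overlapped-by → no.
task39 [74, 98] → during → yes.
task40 [128, 208] → after → no.
Result: task39.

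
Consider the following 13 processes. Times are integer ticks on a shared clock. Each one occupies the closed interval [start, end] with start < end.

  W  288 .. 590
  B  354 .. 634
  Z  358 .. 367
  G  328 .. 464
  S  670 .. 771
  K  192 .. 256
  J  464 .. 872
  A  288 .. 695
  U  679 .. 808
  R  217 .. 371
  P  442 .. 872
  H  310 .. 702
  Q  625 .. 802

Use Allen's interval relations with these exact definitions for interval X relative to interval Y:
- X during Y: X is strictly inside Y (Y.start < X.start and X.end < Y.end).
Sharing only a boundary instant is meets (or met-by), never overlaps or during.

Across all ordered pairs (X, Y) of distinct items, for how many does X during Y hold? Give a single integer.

Checking all 156 ordered pairs for relation 'during'; matching pairs in alphabetical order:
(B, A): B during A ✓
(B, H): B during H ✓
(G, A): G during A ✓
(G, H): G during H ✓
(G, W): G during W ✓
(Q, J): Q during J ✓
(Q, P): Q during P ✓
(S, J): S during J ✓
(S, P): S during P ✓
(S, Q): S during Q ✓
(U, J): U during J ✓
(U, P): U during P ✓
(Z, A): Z during A ✓
(Z, B): Z during B ✓
(Z, G): Z during G ✓
(Z, H): Z during H ✓
(Z, R): Z during R ✓
(Z, W): Z during W ✓
Count: 18.

18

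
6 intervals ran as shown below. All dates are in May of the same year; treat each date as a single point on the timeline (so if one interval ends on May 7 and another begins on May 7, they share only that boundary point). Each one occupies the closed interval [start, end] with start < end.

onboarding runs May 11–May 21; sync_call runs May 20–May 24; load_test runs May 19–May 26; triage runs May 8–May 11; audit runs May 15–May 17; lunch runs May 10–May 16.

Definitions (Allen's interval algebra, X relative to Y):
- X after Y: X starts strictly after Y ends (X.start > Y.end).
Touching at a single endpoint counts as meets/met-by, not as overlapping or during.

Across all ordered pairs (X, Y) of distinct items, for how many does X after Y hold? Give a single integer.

7

Checking all 30 ordered pairs for relation 'after'; matching pairs in alphabetical order:
(audit, triage): audit after triage ✓
(load_test, audit): load_test after audit ✓
(load_test, lunch): load_test after lunch ✓
(load_test, triage): load_test after triage ✓
(sync_call, audit): sync_call after audit ✓
(sync_call, lunch): sync_call after lunch ✓
(sync_call, triage): sync_call after triage ✓
Count: 7.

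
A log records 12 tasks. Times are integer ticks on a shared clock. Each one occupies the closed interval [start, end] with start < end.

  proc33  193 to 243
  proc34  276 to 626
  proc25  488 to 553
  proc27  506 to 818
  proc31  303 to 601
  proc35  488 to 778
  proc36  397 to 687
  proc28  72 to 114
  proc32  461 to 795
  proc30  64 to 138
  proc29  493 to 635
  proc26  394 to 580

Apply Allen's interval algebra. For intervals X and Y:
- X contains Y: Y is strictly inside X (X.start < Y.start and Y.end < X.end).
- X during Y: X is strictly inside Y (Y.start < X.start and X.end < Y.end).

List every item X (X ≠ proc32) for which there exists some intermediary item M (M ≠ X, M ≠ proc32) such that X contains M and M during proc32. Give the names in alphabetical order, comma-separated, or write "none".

proc26, proc31, proc34, proc35, proc36

Target proc32 = [461, 795].
Intermediaries M with M during proc32: proc25, proc29, proc35.
Via proc25 — items with X contains proc25: proc26, proc31, proc34, proc36.
Via proc29 — items with X contains proc29: proc35, proc36.
Via proc35 — items with X contains proc35: none.
Union: proc26, proc31, proc34, proc35, proc36.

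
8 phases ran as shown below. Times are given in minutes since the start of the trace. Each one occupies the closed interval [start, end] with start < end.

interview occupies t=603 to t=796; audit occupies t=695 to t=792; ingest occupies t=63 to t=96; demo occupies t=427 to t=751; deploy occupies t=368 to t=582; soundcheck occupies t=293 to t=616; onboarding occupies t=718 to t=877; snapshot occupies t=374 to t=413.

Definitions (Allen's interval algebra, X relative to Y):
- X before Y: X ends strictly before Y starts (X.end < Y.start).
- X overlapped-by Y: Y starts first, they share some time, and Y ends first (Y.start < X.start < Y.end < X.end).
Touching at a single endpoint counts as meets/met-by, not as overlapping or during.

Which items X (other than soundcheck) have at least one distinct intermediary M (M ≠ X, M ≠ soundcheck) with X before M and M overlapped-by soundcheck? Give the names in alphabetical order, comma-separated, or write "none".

Target soundcheck = [t=293, t=616].
Intermediaries M with M overlapped-by soundcheck: demo, interview.
Via demo — items with X before demo: ingest, snapshot.
Via interview — items with X before interview: deploy, ingest, snapshot.
Union: deploy, ingest, snapshot.

deploy, ingest, snapshot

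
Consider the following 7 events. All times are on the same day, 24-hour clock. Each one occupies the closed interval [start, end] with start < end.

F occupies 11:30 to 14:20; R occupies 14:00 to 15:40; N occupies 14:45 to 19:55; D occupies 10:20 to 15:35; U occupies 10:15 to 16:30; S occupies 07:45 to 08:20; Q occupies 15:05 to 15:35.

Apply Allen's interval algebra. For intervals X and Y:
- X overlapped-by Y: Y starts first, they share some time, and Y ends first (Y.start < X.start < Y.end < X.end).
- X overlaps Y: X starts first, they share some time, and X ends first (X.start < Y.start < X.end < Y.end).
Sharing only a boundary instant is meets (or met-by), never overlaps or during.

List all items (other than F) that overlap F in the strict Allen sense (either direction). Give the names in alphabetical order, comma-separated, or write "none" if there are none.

Target F = [11:30, 14:20].
D [10:20, 15:35] → contains → no.
N [14:45, 19:55] → after → no.
Q [15:05, 15:35] → after → no.
R [14:00, 15:40] → overlapped-by → yes.
S [07:45, 08:20] → before → no.
U [10:15, 16:30] → contains → no.
Result: R.

R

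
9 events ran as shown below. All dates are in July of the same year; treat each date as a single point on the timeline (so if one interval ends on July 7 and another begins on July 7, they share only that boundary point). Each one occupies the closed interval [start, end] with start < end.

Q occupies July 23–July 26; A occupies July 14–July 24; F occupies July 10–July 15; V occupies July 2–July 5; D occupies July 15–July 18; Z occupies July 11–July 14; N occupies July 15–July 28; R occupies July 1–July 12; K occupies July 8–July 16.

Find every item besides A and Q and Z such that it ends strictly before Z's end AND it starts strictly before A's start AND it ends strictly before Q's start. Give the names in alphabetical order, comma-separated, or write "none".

Conditions: its end is strictly before Z's end (X.end < July 14) AND its start is strictly before A's start (X.start < July 14) AND its end is strictly before Q's start (X.end < July 23).
D: end July 18 < July 14? ✗; start July 15 < July 14? ✗; end July 18 < July 23? ✓ → no.
F: end July 15 < July 14? ✗; start July 10 < July 14? ✓; end July 15 < July 23? ✓ → no.
K: end July 16 < July 14? ✗; start July 8 < July 14? ✓; end July 16 < July 23? ✓ → no.
N: end July 28 < July 14? ✗; start July 15 < July 14? ✗; end July 28 < July 23? ✗ → no.
R: end July 12 < July 14? ✓; start July 1 < July 14? ✓; end July 12 < July 23? ✓ → yes.
V: end July 5 < July 14? ✓; start July 2 < July 14? ✓; end July 5 < July 23? ✓ → yes.
Result: R, V.

R, V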